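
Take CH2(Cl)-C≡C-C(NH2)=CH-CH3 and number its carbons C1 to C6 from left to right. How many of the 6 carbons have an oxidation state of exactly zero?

Count +1 for every bond to an atom more electronegative than carbon and −1 for every bond to one less electronegative; C–C bonds are 0. Tallying each carbon:
C1: 1C, 2H, 1Cl → 0 − 2 + 1 = -1
C2: 4C → 0 = 0
C3: 4C → 0 = 0
C4: 3C, 1N → 0 + 1 = +1
C5: 3C, 1H → 0 − 1 = -1
C6: 1C, 3H → 0 − 3 = -3
2 carbons (C2, C3) meet the condition.

2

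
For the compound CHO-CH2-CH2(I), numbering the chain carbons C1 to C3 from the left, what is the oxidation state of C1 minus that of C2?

C1: 1C, 1H, 2O → 0 − 1 + 2 = +1
C2: 2C, 2H → 0 − 2 = -2
Difference: +1 − (-2) = +3.

+3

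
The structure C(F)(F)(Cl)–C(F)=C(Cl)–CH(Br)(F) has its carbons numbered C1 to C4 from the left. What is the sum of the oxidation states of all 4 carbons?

+6

Tallying each carbon's bonds:
C1: 1C, 2F, 1Cl → 0 + 2 + 1 = +3
C2: 3C, 1F → 0 + 1 = +1
C3: 3C, 1Cl → 0 + 1 = +1
C4: 1C, 1H, 1F, 1Br → 0 − 1 + 1 + 1 = +1
Sum = +3 + 1 + 1 + 1 = +6.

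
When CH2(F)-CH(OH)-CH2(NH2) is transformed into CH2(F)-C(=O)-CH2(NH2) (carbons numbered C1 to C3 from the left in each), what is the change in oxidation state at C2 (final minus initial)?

Before: C2 has 2 bonds to C, 1 bond to H, 1 bond to O → oxidation state 0.
After: C2 has 2 bonds to C, 2 bonds to O → oxidation state +2.
Δ = +2 − (0) = +2, so this is an oxidation at C2.

+2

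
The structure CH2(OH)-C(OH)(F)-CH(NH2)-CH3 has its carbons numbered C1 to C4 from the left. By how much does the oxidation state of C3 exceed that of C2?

-2

C3: 2C, 1H, 1N → 0 − 1 + 1 = 0
C2: 2C, 1O, 1F → 0 + 1 + 1 = +2
Difference: 0 − (+2) = -2.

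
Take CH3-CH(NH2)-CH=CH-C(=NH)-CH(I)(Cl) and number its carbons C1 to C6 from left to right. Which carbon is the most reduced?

C1

Count +1 for every bond to an atom more electronegative than carbon and −1 for every bond to one less electronegative; C–C bonds are 0. Tallying each carbon:
C1: 1C, 3H → 0 − 3 = -3
C2: 2C, 1H, 1N → 0 − 1 + 1 = 0
C3: 3C, 1H → 0 − 1 = -1
C4: 3C, 1H → 0 − 1 = -1
C5: 2C, 2N → 0 + 2 = +2
C6: 1C, 1H, 1Cl, 1I → 0 − 1 + 1 + 1 = +1
The most reduced carbon is C1 at -3.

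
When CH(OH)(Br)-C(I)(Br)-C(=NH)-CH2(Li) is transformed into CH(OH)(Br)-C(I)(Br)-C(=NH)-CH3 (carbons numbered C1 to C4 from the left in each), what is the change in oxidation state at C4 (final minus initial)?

0

Before: C4 has 1 bond to C, 2 bonds to H, 1 bond to Li → oxidation state -3.
After: C4 has 1 bond to C, 3 bonds to H → oxidation state -3.
Δ = -3 − (-3) = 0, so no net redox change at C4.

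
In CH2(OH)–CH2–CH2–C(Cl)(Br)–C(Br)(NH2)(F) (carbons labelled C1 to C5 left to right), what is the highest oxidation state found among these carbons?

Each bond to a more electronegative atom (O, N, halogen) counts +1, each bond to a less electronegative atom (H, metal, B, Si) counts −1, and each C–C bond counts 0. Tallying each carbon:
C1: 1C, 2H, 1O → 0 − 2 + 1 = -1
C2: 2C, 2H → 0 − 2 = -2
C3: 2C, 2H → 0 − 2 = -2
C4: 2C, 1Cl, 1Br → 0 + 1 + 1 = +2
C5: 1C, 1N, 1F, 1Br → 0 + 1 + 1 + 1 = +3
The highest value is +3.

+3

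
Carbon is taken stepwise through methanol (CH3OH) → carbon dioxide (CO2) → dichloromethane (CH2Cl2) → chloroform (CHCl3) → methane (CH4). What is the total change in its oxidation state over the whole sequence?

-2

Carbon oxidation states along the series — methanol: -2, carbon dioxide: +4, dichloromethane: 0, chloroform: +2, methane: -4.
Net change = -4 − (-2) = -2.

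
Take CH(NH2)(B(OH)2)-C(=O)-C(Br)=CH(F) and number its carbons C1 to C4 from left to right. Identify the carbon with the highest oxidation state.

C2

Count +1 for every bond to an atom more electronegative than carbon and −1 for every bond to one less electronegative; C–C bonds are 0. Tallying each carbon:
C1: 1C, 1H, 1N, 1B → 0 − 1 + 1 − 1 = -1
C2: 2C, 2O → 0 + 2 = +2
C3: 3C, 1Br → 0 + 1 = +1
C4: 2C, 1H, 1F → 0 − 1 + 1 = 0
The most oxidised carbon is C2 at +2.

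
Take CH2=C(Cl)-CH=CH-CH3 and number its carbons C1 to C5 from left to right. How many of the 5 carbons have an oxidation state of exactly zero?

0

Each bond to a more electronegative atom (O, N, halogen) counts +1, each bond to a less electronegative atom (H, metal, B, Si) counts −1, and each C–C bond counts 0. Tallying each carbon:
C1: 2C, 2H → 0 − 2 = -2
C2: 3C, 1Cl → 0 + 1 = +1
C3: 3C, 1H → 0 − 1 = -1
C4: 3C, 1H → 0 − 1 = -1
C5: 1C, 3H → 0 − 3 = -3
0 carbons meet the condition.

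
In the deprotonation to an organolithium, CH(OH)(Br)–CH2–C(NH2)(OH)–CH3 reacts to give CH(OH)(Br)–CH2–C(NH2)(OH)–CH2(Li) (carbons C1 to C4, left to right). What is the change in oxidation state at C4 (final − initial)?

0

Before: C4 has 1 bond to C, 3 bonds to H → oxidation state -3.
After: C4 has 1 bond to C, 2 bonds to H, 1 bond to Li → oxidation state -3.
Δ = -3 − (-3) = 0, so no net redox change at C4.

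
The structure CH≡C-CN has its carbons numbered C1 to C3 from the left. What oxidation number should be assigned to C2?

0

C2 has a triple bond to C (3×0 = 0), one bond to C (0).
Oxidation state = 0 + 0 = 0.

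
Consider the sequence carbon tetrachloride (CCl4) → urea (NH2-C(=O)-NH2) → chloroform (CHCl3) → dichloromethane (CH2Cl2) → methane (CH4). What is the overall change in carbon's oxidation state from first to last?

Carbon oxidation states along the series — carbon tetrachloride: +4, urea: +4, chloroform: +2, dichloromethane: 0, methane: -4.
Net change = -4 − (+4) = -8.

-8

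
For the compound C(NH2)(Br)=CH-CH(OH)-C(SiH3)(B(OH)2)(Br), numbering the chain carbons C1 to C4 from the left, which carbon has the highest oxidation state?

Tallying each carbon's bonds:
C1: 2C, 1N, 1Br → 0 + 1 + 1 = +2
C2: 3C, 1H → 0 − 1 = -1
C3: 2C, 1H, 1O → 0 − 1 + 1 = 0
C4: 1C, 1Br, 1B, 1Si → 0 + 1 − 1 − 1 = -1
The most oxidised carbon is C1 at +2.

C1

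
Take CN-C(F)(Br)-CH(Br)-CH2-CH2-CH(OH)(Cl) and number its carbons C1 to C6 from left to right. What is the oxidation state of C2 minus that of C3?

C2: 2C, 1F, 1Br → 0 + 1 + 1 = +2
C3: 2C, 1H, 1Br → 0 − 1 + 1 = 0
Difference: +2 − (0) = +2.

+2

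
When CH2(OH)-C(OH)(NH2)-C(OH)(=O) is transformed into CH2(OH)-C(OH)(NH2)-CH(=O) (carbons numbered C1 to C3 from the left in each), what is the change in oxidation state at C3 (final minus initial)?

-2

Before: C3 has 1 bond to C, 3 bonds to O → oxidation state +3.
After: C3 has 1 bond to C, 1 bond to H, 2 bonds to O → oxidation state +1.
Δ = +1 − (+3) = -2, so this is a reduction at C3.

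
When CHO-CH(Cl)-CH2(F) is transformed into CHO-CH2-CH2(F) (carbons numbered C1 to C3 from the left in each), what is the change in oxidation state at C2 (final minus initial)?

Before: C2 has 2 bonds to C, 1 bond to H, 1 bond to Cl → oxidation state 0.
After: C2 has 2 bonds to C, 2 bonds to H → oxidation state -2.
Δ = -2 − (0) = -2, so this is a reduction at C2.

-2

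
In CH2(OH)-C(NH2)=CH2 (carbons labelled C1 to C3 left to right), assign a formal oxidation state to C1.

C1 has one bond to C (0), one bond to O (+1), one bond to H (-1), one bond to H (-1).
Oxidation state = 0 + 1 − 1 − 1 = -1.

-1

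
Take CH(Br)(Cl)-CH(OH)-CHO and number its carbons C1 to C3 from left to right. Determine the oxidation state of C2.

0

Assign +1 per bond to O/N/halogen, −1 per bond to H or an electropositive element, and 0 per bond to carbon.
C2 has one bond to C (0), one bond to C (0), one bond to H (-1), one bond to O (+1).
Oxidation state = 0 + 0 − 1 + 1 = 0.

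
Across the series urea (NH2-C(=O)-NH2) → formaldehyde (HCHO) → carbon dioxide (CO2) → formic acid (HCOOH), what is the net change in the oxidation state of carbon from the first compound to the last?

Carbon oxidation states along the series — urea: +4, formaldehyde: 0, carbon dioxide: +4, formic acid: +2.
Net change = +2 − (+4) = -2.

-2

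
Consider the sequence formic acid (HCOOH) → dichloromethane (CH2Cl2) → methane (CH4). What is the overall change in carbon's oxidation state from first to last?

-6

Carbon oxidation states along the series — formic acid: +2, dichloromethane: 0, methane: -4.
Net change = -4 − (+2) = -6.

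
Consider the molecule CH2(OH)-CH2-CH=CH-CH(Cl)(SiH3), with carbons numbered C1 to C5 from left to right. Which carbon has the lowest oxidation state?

Tallying each carbon's bonds:
C1: 1C, 2H, 1O → 0 − 2 + 1 = -1
C2: 2C, 2H → 0 − 2 = -2
C3: 3C, 1H → 0 − 1 = -1
C4: 3C, 1H → 0 − 1 = -1
C5: 1C, 1H, 1Cl, 1Si → 0 − 1 + 1 − 1 = -1
The most reduced carbon is C2 at -2.

C2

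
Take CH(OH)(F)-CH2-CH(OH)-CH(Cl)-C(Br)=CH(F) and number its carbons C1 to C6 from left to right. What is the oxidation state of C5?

Assign +1 per bond to O/N/halogen, −1 per bond to H or an electropositive element, and 0 per bond to carbon.
C5 has one bond to C (0), a double bond to C (2×0 = 0), one bond to Br (+1).
Oxidation state = 0 + 0 + 1 = +1.

+1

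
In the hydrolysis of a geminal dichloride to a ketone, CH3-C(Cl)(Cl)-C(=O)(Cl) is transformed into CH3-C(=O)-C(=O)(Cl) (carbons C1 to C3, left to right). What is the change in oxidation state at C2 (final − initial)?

0

Before: C2 has 2 bonds to C, 2 bonds to Cl → oxidation state +2.
After: C2 has 2 bonds to C, 2 bonds to O → oxidation state +2.
Δ = +2 − (+2) = 0, so no net redox change at C2.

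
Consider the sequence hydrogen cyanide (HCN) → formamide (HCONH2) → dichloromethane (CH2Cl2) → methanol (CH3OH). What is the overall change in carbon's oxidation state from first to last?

Carbon oxidation states along the series — hydrogen cyanide: +2, formamide: +2, dichloromethane: 0, methanol: -2.
Net change = -2 − (+2) = -4.

-4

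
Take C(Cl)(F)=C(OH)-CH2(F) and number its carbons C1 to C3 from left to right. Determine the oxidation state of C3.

-1

Bonds to more-electronegative neighbours contribute +1 each, bonds to H or metals contribute −1 each, and C–C bonds contribute 0.
C3 has one bond to C (0), one bond to H (-1), one bond to H (-1), one bond to F (+1).
Oxidation state = 0 − 1 − 1 + 1 = -1.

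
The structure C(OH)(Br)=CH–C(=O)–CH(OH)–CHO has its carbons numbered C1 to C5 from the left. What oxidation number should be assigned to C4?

Bonds to more-electronegative neighbours contribute +1 each, bonds to H or metals contribute −1 each, and C–C bonds contribute 0.
C4 has one bond to C (0), one bond to C (0), one bond to H (-1), one bond to O (+1).
Oxidation state = 0 + 0 − 1 + 1 = 0.

0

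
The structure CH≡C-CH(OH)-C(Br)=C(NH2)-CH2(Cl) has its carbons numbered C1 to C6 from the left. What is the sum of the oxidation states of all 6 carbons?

0

Tallying each carbon's bonds:
C1: 3C, 1H → 0 − 1 = -1
C2: 4C → 0 = 0
C3: 2C, 1H, 1O → 0 − 1 + 1 = 0
C4: 3C, 1Br → 0 + 1 = +1
C5: 3C, 1N → 0 + 1 = +1
C6: 1C, 2H, 1Cl → 0 − 2 + 1 = -1
Sum = -1 + 0 + 0 + 1 + 1 − 1 = 0.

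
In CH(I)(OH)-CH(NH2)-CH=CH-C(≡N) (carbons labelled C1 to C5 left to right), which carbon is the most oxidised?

C5

Tallying each carbon's bonds:
C1: 1C, 1H, 1O, 1I → 0 − 1 + 1 + 1 = +1
C2: 2C, 1H, 1N → 0 − 1 + 1 = 0
C3: 3C, 1H → 0 − 1 = -1
C4: 3C, 1H → 0 − 1 = -1
C5: 1C, 3N → 0 + 3 = +3
The most oxidised carbon is C5 at +3.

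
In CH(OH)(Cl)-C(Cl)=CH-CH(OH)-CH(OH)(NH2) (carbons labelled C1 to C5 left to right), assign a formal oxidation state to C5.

+1

C5 has one bond to C (0), one bond to O (+1), one bond to N (+1), one bond to H (-1).
Oxidation state = 0 + 1 + 1 − 1 = +1.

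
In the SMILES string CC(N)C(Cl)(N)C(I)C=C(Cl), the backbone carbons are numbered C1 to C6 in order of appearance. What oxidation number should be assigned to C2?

C2 has one bond to C (0), one bond to C (0), one bond to H (-1), one bond to N (+1).
Oxidation state = 0 + 0 − 1 + 1 = 0.

0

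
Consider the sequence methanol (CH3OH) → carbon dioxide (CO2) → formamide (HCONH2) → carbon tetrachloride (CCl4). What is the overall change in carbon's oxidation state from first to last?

Carbon oxidation states along the series — methanol: -2, carbon dioxide: +4, formamide: +2, carbon tetrachloride: +4.
Net change = +4 − (-2) = +6.

+6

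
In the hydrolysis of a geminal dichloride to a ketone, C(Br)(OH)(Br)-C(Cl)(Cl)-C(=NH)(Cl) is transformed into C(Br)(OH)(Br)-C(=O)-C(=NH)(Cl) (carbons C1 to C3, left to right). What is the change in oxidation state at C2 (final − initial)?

0

Before: C2 has 2 bonds to C, 2 bonds to Cl → oxidation state +2.
After: C2 has 2 bonds to C, 2 bonds to O → oxidation state +2.
Δ = +2 − (+2) = 0, so no net redox change at C2.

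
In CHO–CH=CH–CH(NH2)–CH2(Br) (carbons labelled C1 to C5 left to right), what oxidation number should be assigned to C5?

-1

Assign +1 per bond to O/N/halogen, −1 per bond to H or an electropositive element, and 0 per bond to carbon.
C5 has one bond to C (0), one bond to Br (+1), one bond to H (-1), one bond to H (-1).
Oxidation state = 0 + 1 − 1 − 1 = -1.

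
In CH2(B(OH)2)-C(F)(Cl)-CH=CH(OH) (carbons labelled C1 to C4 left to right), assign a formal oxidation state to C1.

Count +1 for every bond to an atom more electronegative than carbon and −1 for every bond to one less electronegative; C–C bonds are 0.
C1 has one bond to C (0), one bond to B (-1), one bond to H (-1), one bond to H (-1).
Oxidation state = 0 − 1 − 1 − 1 = -3.

-3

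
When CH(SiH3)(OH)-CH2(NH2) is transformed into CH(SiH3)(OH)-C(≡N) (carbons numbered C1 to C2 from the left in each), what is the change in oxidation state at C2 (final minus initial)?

+4

Before: C2 has 1 bond to C, 2 bonds to H, 1 bond to N → oxidation state -1.
After: C2 has 1 bond to C, 3 bonds to N → oxidation state +3.
Δ = +3 − (-1) = +4, so this is an oxidation at C2.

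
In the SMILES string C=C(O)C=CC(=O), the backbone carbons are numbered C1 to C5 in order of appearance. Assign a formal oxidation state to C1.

-2

C1 has a double bond to C (2×0 = 0), one bond to H (-1), one bond to H (-1).
Oxidation state = 0 − 1 − 1 = -2.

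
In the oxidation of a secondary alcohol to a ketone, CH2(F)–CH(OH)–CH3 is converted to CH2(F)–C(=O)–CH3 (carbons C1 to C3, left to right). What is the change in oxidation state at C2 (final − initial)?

Before: C2 has 2 bonds to C, 1 bond to H, 1 bond to O → oxidation state 0.
After: C2 has 2 bonds to C, 2 bonds to O → oxidation state +2.
Δ = +2 − (0) = +2, so this is an oxidation at C2.

+2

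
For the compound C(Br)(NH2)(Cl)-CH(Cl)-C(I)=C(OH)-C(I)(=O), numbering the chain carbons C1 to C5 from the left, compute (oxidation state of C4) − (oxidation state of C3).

C4: 3C, 1O → 0 + 1 = +1
C3: 3C, 1I → 0 + 1 = +1
Difference: +1 − (+1) = 0.

0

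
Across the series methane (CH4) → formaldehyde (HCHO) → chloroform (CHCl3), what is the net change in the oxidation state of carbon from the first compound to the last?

Carbon oxidation states along the series — methane: -4, formaldehyde: 0, chloroform: +2.
Net change = +2 − (-4) = +6.

+6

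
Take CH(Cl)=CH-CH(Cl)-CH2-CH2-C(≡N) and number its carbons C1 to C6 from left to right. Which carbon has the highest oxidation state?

C6

Each bond to a more electronegative atom (O, N, halogen) counts +1, each bond to a less electronegative atom (H, metal, B, Si) counts −1, and each C–C bond counts 0. Tallying each carbon:
C1: 2C, 1H, 1Cl → 0 − 1 + 1 = 0
C2: 3C, 1H → 0 − 1 = -1
C3: 2C, 1H, 1Cl → 0 − 1 + 1 = 0
C4: 2C, 2H → 0 − 2 = -2
C5: 2C, 2H → 0 − 2 = -2
C6: 1C, 3N → 0 + 3 = +3
The most oxidised carbon is C6 at +3.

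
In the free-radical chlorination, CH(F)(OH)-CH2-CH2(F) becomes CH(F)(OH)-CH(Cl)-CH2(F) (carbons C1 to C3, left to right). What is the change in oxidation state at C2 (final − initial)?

+2

Before: C2 has 2 bonds to C, 2 bonds to H → oxidation state -2.
After: C2 has 2 bonds to C, 1 bond to H, 1 bond to Cl → oxidation state 0.
Δ = 0 − (-2) = +2, so this is an oxidation at C2.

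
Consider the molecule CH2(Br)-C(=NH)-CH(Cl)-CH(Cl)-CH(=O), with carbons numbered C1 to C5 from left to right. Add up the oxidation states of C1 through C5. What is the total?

Tallying each carbon's bonds:
C1: 1C, 2H, 1Br → 0 − 2 + 1 = -1
C2: 2C, 2N → 0 + 2 = +2
C3: 2C, 1H, 1Cl → 0 − 1 + 1 = 0
C4: 2C, 1H, 1Cl → 0 − 1 + 1 = 0
C5: 1C, 1H, 2O → 0 − 1 + 2 = +1
Sum = -1 + 2 + 0 + 0 + 1 = +2.

+2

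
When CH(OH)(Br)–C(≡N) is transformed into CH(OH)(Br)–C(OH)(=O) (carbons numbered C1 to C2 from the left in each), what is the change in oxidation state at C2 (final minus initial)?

Before: C2 has 1 bond to C, 3 bonds to N → oxidation state +3.
After: C2 has 1 bond to C, 3 bonds to O → oxidation state +3.
Δ = +3 − (+3) = 0, so no net redox change at C2.

0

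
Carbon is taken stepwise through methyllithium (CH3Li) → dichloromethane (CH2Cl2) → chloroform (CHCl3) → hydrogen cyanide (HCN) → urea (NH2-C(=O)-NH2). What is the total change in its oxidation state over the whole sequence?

Carbon oxidation states along the series — methyllithium: -4, dichloromethane: 0, chloroform: +2, hydrogen cyanide: +2, urea: +4.
Net change = +4 − (-4) = +8.

+8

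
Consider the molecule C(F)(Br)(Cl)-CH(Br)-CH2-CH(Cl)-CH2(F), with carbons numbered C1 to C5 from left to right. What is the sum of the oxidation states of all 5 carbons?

0

Tallying each carbon's bonds:
C1: 1C, 1F, 1Cl, 1Br → 0 + 1 + 1 + 1 = +3
C2: 2C, 1H, 1Br → 0 − 1 + 1 = 0
C3: 2C, 2H → 0 − 2 = -2
C4: 2C, 1H, 1Cl → 0 − 1 + 1 = 0
C5: 1C, 2H, 1F → 0 − 2 + 1 = -1
Sum = +3 + 0 − 2 + 0 − 1 = 0.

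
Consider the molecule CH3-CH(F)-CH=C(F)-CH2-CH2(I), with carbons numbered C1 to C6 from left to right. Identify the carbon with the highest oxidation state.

C4

Each bond to a more electronegative atom (O, N, halogen) counts +1, each bond to a less electronegative atom (H, metal, B, Si) counts −1, and each C–C bond counts 0. Tallying each carbon:
C1: 1C, 3H → 0 − 3 = -3
C2: 2C, 1H, 1F → 0 − 1 + 1 = 0
C3: 3C, 1H → 0 − 1 = -1
C4: 3C, 1F → 0 + 1 = +1
C5: 2C, 2H → 0 − 2 = -2
C6: 1C, 2H, 1I → 0 − 2 + 1 = -1
The most oxidised carbon is C4 at +1.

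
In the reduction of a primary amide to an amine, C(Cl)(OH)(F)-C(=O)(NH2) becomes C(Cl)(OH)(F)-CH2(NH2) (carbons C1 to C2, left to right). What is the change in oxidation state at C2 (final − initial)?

Before: C2 has 1 bond to C, 2 bonds to O, 1 bond to N → oxidation state +3.
After: C2 has 1 bond to C, 2 bonds to H, 1 bond to N → oxidation state -1.
Δ = -1 − (+3) = -4, so this is a reduction at C2.

-4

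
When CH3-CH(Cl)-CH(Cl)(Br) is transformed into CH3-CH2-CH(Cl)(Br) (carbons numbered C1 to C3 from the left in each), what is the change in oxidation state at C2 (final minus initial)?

-2

Before: C2 has 2 bonds to C, 1 bond to H, 1 bond to Cl → oxidation state 0.
After: C2 has 2 bonds to C, 2 bonds to H → oxidation state -2.
Δ = -2 − (0) = -2, so this is a reduction at C2.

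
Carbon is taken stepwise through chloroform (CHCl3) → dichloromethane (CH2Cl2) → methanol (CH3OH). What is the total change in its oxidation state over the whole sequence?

-4

Carbon oxidation states along the series — chloroform: +2, dichloromethane: 0, methanol: -2.
Net change = -2 − (+2) = -4.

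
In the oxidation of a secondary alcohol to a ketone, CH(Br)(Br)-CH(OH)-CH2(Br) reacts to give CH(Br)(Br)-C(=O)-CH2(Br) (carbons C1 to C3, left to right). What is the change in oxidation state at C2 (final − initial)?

Before: C2 has 2 bonds to C, 1 bond to H, 1 bond to O → oxidation state 0.
After: C2 has 2 bonds to C, 2 bonds to O → oxidation state +2.
Δ = +2 − (0) = +2, so this is an oxidation at C2.

+2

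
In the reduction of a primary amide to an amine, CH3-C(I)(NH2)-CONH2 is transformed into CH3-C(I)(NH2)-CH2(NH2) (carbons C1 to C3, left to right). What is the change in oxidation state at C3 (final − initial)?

-4

Before: C3 has 1 bond to C, 2 bonds to O, 1 bond to N → oxidation state +3.
After: C3 has 1 bond to C, 2 bonds to H, 1 bond to N → oxidation state -1.
Δ = -1 − (+3) = -4, so this is a reduction at C3.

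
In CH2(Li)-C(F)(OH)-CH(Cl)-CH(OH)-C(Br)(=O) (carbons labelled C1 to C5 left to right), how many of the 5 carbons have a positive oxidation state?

Bonds to more-electronegative neighbours contribute +1 each, bonds to H or metals contribute −1 each, and C–C bonds contribute 0. Tallying each carbon:
C1: 1C, 2H, 1Li → 0 − 2 − 1 = -3
C2: 2C, 1O, 1F → 0 + 1 + 1 = +2
C3: 2C, 1H, 1Cl → 0 − 1 + 1 = 0
C4: 2C, 1H, 1O → 0 − 1 + 1 = 0
C5: 1C, 2O, 1Br → 0 + 2 + 1 = +3
2 carbons (C2, C5) meet the condition.

2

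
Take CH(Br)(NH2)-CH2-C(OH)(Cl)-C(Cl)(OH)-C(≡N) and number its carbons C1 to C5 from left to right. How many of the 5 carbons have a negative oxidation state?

Each bond to a more electronegative atom (O, N, halogen) counts +1, each bond to a less electronegative atom (H, metal, B, Si) counts −1, and each C–C bond counts 0. Tallying each carbon:
C1: 1C, 1H, 1N, 1Br → 0 − 1 + 1 + 1 = +1
C2: 2C, 2H → 0 − 2 = -2
C3: 2C, 1O, 1Cl → 0 + 1 + 1 = +2
C4: 2C, 1O, 1Cl → 0 + 1 + 1 = +2
C5: 1C, 3N → 0 + 3 = +3
1 carbon (C2) meets the condition.

1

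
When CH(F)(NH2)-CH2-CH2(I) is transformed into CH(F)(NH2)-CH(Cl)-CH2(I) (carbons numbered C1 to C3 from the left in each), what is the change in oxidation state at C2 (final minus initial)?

Before: C2 has 2 bonds to C, 2 bonds to H → oxidation state -2.
After: C2 has 2 bonds to C, 1 bond to H, 1 bond to Cl → oxidation state 0.
Δ = 0 − (-2) = +2, so this is an oxidation at C2.

+2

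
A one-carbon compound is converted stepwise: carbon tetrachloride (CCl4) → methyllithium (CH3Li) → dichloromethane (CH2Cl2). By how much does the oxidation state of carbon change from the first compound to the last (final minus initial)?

-4

Carbon oxidation states along the series — carbon tetrachloride: +4, methyllithium: -4, dichloromethane: 0.
Net change = 0 − (+4) = -4.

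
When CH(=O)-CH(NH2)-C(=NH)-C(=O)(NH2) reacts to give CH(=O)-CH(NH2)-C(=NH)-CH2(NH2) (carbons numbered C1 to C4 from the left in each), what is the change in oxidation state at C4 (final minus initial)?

Before: C4 has 1 bond to C, 2 bonds to O, 1 bond to N → oxidation state +3.
After: C4 has 1 bond to C, 2 bonds to H, 1 bond to N → oxidation state -1.
Δ = -1 − (+3) = -4, so this is a reduction at C4.

-4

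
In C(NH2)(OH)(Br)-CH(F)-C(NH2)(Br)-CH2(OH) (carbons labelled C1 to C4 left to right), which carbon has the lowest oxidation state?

C4

Tallying each carbon's bonds:
C1: 1C, 1O, 1N, 1Br → 0 + 1 + 1 + 1 = +3
C2: 2C, 1H, 1F → 0 − 1 + 1 = 0
C3: 2C, 1N, 1Br → 0 + 1 + 1 = +2
C4: 1C, 2H, 1O → 0 − 2 + 1 = -1
The most reduced carbon is C4 at -1.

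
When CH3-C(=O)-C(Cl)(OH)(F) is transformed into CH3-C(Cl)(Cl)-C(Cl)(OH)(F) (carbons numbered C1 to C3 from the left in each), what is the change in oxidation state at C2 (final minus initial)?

Before: C2 has 2 bonds to C, 2 bonds to O → oxidation state +2.
After: C2 has 2 bonds to C, 2 bonds to Cl → oxidation state +2.
Δ = +2 − (+2) = 0, so no net redox change at C2.

0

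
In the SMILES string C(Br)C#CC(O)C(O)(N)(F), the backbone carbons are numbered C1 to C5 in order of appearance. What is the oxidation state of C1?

C1 has one bond to C (0), one bond to Br (+1), one bond to H (-1), one bond to H (-1).
Oxidation state = 0 + 1 − 1 − 1 = -1.

-1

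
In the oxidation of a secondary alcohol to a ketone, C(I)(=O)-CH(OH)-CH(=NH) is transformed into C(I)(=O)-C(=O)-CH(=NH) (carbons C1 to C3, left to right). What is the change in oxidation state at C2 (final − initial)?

+2

Before: C2 has 2 bonds to C, 1 bond to H, 1 bond to O → oxidation state 0.
After: C2 has 2 bonds to C, 2 bonds to O → oxidation state +2.
Δ = +2 − (0) = +2, so this is an oxidation at C2.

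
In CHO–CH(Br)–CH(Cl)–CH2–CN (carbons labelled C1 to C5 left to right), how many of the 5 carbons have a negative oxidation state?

1

Tallying each carbon's bonds:
C1: 1C, 1H, 2O → 0 − 1 + 2 = +1
C2: 2C, 1H, 1Br → 0 − 1 + 1 = 0
C3: 2C, 1H, 1Cl → 0 − 1 + 1 = 0
C4: 2C, 2H → 0 − 2 = -2
C5: 1C, 3N → 0 + 3 = +3
1 carbon (C4) meets the condition.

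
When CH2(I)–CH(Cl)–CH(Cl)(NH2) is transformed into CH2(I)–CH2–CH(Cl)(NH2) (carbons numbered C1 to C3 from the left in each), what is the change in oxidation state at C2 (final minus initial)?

Before: C2 has 2 bonds to C, 1 bond to H, 1 bond to Cl → oxidation state 0.
After: C2 has 2 bonds to C, 2 bonds to H → oxidation state -2.
Δ = -2 − (0) = -2, so this is a reduction at C2.

-2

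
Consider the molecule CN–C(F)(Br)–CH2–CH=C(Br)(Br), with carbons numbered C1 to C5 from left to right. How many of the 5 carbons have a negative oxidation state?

2

Tallying each carbon's bonds:
C1: 1C, 3N → 0 + 3 = +3
C2: 2C, 1F, 1Br → 0 + 1 + 1 = +2
C3: 2C, 2H → 0 − 2 = -2
C4: 3C, 1H → 0 − 1 = -1
C5: 2C, 2Br → 0 + 2 = +2
2 carbons (C3, C4) meet the condition.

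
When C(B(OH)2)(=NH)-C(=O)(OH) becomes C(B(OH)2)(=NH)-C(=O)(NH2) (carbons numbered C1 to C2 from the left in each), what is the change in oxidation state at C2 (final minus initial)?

Before: C2 has 1 bond to C, 3 bonds to O → oxidation state +3.
After: C2 has 1 bond to C, 2 bonds to O, 1 bond to N → oxidation state +3.
Δ = +3 − (+3) = 0, so no net redox change at C2.

0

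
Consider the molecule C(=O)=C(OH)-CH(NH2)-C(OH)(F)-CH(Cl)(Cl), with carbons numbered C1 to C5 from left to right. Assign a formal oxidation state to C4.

+2

Bonds to more-electronegative neighbours contribute +1 each, bonds to H or metals contribute −1 each, and C–C bonds contribute 0.
C4 has one bond to C (0), one bond to C (0), one bond to O (+1), one bond to F (+1).
Oxidation state = 0 + 0 + 1 + 1 = +2.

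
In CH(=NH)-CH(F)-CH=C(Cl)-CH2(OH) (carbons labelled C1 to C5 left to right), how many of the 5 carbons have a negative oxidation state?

2

Assign +1 per bond to O/N/halogen, −1 per bond to H or an electropositive element, and 0 per bond to carbon. Tallying each carbon:
C1: 1C, 1H, 2N → 0 − 1 + 2 = +1
C2: 2C, 1H, 1F → 0 − 1 + 1 = 0
C3: 3C, 1H → 0 − 1 = -1
C4: 3C, 1Cl → 0 + 1 = +1
C5: 1C, 2H, 1O → 0 − 2 + 1 = -1
2 carbons (C3, C5) meet the condition.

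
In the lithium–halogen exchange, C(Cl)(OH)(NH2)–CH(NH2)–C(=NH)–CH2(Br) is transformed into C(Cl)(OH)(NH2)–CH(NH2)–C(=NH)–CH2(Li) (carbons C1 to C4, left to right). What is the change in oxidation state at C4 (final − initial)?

-2

Before: C4 has 1 bond to C, 2 bonds to H, 1 bond to Br → oxidation state -1.
After: C4 has 1 bond to C, 2 bonds to H, 1 bond to Li → oxidation state -3.
Δ = -3 − (-1) = -2, so this is a reduction at C4.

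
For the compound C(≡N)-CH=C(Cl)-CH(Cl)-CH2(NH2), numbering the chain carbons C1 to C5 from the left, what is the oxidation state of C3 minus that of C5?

C3: 3C, 1Cl → 0 + 1 = +1
C5: 1C, 2H, 1N → 0 − 2 + 1 = -1
Difference: +1 − (-1) = +2.

+2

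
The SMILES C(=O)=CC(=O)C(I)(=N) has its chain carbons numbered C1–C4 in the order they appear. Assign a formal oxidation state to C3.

+2

Assign +1 per bond to O/N/halogen, −1 per bond to H or an electropositive element, and 0 per bond to carbon.
C3 has one bond to C (0), one bond to C (0), a double bond to O (2×+1 = +2).
Oxidation state = 0 + 0 + 2 = +2.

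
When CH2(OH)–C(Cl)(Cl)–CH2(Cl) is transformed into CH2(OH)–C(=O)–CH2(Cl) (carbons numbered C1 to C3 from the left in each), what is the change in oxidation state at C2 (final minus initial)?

0

Before: C2 has 2 bonds to C, 2 bonds to Cl → oxidation state +2.
After: C2 has 2 bonds to C, 2 bonds to O → oxidation state +2.
Δ = +2 − (+2) = 0, so no net redox change at C2.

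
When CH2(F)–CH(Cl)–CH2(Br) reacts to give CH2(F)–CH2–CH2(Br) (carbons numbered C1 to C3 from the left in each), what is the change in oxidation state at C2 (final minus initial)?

-2

Before: C2 has 2 bonds to C, 1 bond to H, 1 bond to Cl → oxidation state 0.
After: C2 has 2 bonds to C, 2 bonds to H → oxidation state -2.
Δ = -2 − (0) = -2, so this is a reduction at C2.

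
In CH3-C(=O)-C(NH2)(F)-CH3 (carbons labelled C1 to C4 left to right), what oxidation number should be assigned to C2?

+2

C2 has one bond to C (0), one bond to C (0), a double bond to O (2×+1 = +2).
Oxidation state = 0 + 0 + 2 = +2.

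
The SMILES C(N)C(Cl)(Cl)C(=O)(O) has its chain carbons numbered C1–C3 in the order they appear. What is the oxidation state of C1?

-1

Each bond to a more electronegative atom (O, N, halogen) counts +1, each bond to a less electronegative atom (H, metal, B, Si) counts −1, and each C–C bond counts 0.
C1 has one bond to C (0), one bond to N (+1), one bond to H (-1), one bond to H (-1).
Oxidation state = 0 + 1 − 1 − 1 = -1.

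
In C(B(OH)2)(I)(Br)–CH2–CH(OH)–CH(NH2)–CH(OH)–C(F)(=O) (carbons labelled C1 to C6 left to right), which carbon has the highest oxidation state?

C6

Count +1 for every bond to an atom more electronegative than carbon and −1 for every bond to one less electronegative; C–C bonds are 0. Tallying each carbon:
C1: 1C, 1Br, 1I, 1B → 0 + 1 + 1 − 1 = +1
C2: 2C, 2H → 0 − 2 = -2
C3: 2C, 1H, 1O → 0 − 1 + 1 = 0
C4: 2C, 1H, 1N → 0 − 1 + 1 = 0
C5: 2C, 1H, 1O → 0 − 1 + 1 = 0
C6: 1C, 2O, 1F → 0 + 2 + 1 = +3
The most oxidised carbon is C6 at +3.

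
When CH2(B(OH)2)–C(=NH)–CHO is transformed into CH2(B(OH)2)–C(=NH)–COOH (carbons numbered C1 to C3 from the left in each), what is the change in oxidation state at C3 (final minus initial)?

+2

Before: C3 has 1 bond to C, 1 bond to H, 2 bonds to O → oxidation state +1.
After: C3 has 1 bond to C, 3 bonds to O → oxidation state +3.
Δ = +3 − (+1) = +2, so this is an oxidation at C3.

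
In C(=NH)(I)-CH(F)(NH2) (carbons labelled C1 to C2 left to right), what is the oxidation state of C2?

C2 has one bond to C (0), one bond to H (-1), one bond to F (+1), one bond to N (+1).
Oxidation state = 0 − 1 + 1 + 1 = +1.

+1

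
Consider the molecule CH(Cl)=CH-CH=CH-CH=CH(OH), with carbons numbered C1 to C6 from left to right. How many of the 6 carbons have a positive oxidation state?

Tallying each carbon's bonds:
C1: 2C, 1H, 1Cl → 0 − 1 + 1 = 0
C2: 3C, 1H → 0 − 1 = -1
C3: 3C, 1H → 0 − 1 = -1
C4: 3C, 1H → 0 − 1 = -1
C5: 3C, 1H → 0 − 1 = -1
C6: 2C, 1H, 1O → 0 − 1 + 1 = 0
0 carbons meet the condition.

0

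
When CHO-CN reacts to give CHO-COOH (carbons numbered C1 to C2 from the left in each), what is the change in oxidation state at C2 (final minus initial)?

Before: C2 has 1 bond to C, 3 bonds to N → oxidation state +3.
After: C2 has 1 bond to C, 3 bonds to O → oxidation state +3.
Δ = +3 − (+3) = 0, so no net redox change at C2.

0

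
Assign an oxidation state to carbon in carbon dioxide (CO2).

+4

Count +1 for every bond to an atom more electronegative than carbon and −1 for every bond to one less electronegative; C–C bonds are 0.
The carbon has a double bond to O (2×+1 = +2), a double bond to O (2×+1 = +2).
Oxidation state = +2 + 2 = +4.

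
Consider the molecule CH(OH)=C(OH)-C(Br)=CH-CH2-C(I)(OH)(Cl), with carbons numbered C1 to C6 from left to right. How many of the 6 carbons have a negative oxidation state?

2

Tallying each carbon's bonds:
C1: 2C, 1H, 1O → 0 − 1 + 1 = 0
C2: 3C, 1O → 0 + 1 = +1
C3: 3C, 1Br → 0 + 1 = +1
C4: 3C, 1H → 0 − 1 = -1
C5: 2C, 2H → 0 − 2 = -2
C6: 1C, 1O, 1Cl, 1I → 0 + 1 + 1 + 1 = +3
2 carbons (C4, C5) meet the condition.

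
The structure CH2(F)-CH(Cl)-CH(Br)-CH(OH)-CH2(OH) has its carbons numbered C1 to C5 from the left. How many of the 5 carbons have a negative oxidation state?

2

Tallying each carbon's bonds:
C1: 1C, 2H, 1F → 0 − 2 + 1 = -1
C2: 2C, 1H, 1Cl → 0 − 1 + 1 = 0
C3: 2C, 1H, 1Br → 0 − 1 + 1 = 0
C4: 2C, 1H, 1O → 0 − 1 + 1 = 0
C5: 1C, 2H, 1O → 0 − 2 + 1 = -1
2 carbons (C1, C5) meet the condition.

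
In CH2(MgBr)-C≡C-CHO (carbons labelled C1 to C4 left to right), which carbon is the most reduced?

Tallying each carbon's bonds:
C1: 1C, 2H, 1Mg → 0 − 2 − 1 = -3
C2: 4C → 0 = 0
C3: 4C → 0 = 0
C4: 1C, 1H, 2O → 0 − 1 + 2 = +1
The most reduced carbon is C1 at -3.

C1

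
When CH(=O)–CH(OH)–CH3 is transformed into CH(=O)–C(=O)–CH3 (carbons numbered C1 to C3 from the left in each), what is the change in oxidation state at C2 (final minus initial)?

+2

Before: C2 has 2 bonds to C, 1 bond to H, 1 bond to O → oxidation state 0.
After: C2 has 2 bonds to C, 2 bonds to O → oxidation state +2.
Δ = +2 − (0) = +2, so this is an oxidation at C2.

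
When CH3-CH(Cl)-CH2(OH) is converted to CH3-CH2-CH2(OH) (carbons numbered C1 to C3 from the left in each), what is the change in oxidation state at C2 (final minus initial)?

Before: C2 has 2 bonds to C, 1 bond to H, 1 bond to Cl → oxidation state 0.
After: C2 has 2 bonds to C, 2 bonds to H → oxidation state -2.
Δ = -2 − (0) = -2, so this is a reduction at C2.

-2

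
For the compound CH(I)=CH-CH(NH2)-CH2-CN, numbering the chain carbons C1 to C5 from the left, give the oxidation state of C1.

Bonds to more-electronegative neighbours contribute +1 each, bonds to H or metals contribute −1 each, and C–C bonds contribute 0.
C1 has a double bond to C (2×0 = 0), one bond to H (-1), one bond to I (+1).
Oxidation state = 0 − 1 + 1 = 0.

0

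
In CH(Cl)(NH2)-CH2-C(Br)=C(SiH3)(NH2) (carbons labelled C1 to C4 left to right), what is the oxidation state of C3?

C3 has one bond to C (0), a double bond to C (2×0 = 0), one bond to Br (+1).
Oxidation state = 0 + 0 + 1 = +1.

+1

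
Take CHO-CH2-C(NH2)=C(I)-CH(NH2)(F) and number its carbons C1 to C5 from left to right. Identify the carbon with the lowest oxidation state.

Tallying each carbon's bonds:
C1: 1C, 1H, 2O → 0 − 1 + 2 = +1
C2: 2C, 2H → 0 − 2 = -2
C3: 3C, 1N → 0 + 1 = +1
C4: 3C, 1I → 0 + 1 = +1
C5: 1C, 1H, 1N, 1F → 0 − 1 + 1 + 1 = +1
The most reduced carbon is C2 at -2.

C2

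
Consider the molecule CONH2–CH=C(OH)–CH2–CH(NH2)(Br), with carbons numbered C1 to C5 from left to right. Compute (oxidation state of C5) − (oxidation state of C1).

C5: 1C, 1H, 1N, 1Br → 0 − 1 + 1 + 1 = +1
C1: 1C, 2O, 1N → 0 + 2 + 1 = +3
Difference: +1 − (+3) = -2.

-2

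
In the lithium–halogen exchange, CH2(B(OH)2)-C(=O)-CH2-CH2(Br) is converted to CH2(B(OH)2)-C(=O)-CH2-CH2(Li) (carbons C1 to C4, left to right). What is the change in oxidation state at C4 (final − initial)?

-2

Before: C4 has 1 bond to C, 2 bonds to H, 1 bond to Br → oxidation state -1.
After: C4 has 1 bond to C, 2 bonds to H, 1 bond to Li → oxidation state -3.
Δ = -3 − (-1) = -2, so this is a reduction at C4.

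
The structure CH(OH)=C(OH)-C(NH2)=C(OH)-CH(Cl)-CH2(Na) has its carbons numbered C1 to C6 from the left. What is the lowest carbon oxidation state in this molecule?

-3

Each bond to a more electronegative atom (O, N, halogen) counts +1, each bond to a less electronegative atom (H, metal, B, Si) counts −1, and each C–C bond counts 0. Tallying each carbon:
C1: 2C, 1H, 1O → 0 − 1 + 1 = 0
C2: 3C, 1O → 0 + 1 = +1
C3: 3C, 1N → 0 + 1 = +1
C4: 3C, 1O → 0 + 1 = +1
C5: 2C, 1H, 1Cl → 0 − 1 + 1 = 0
C6: 1C, 2H, 1Na → 0 − 2 − 1 = -3
The lowest value is -3.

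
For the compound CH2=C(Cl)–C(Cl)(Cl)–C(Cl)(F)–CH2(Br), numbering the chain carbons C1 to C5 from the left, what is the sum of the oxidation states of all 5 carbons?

Tallying each carbon's bonds:
C1: 2C, 2H → 0 − 2 = -2
C2: 3C, 1Cl → 0 + 1 = +1
C3: 2C, 2Cl → 0 + 2 = +2
C4: 2C, 1F, 1Cl → 0 + 1 + 1 = +2
C5: 1C, 2H, 1Br → 0 − 2 + 1 = -1
Sum = -2 + 1 + 2 + 2 − 1 = +2.

+2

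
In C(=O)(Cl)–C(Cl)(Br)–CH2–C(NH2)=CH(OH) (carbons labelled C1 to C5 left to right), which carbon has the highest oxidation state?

C1

Tallying each carbon's bonds:
C1: 1C, 2O, 1Cl → 0 + 2 + 1 = +3
C2: 2C, 1Cl, 1Br → 0 + 1 + 1 = +2
C3: 2C, 2H → 0 − 2 = -2
C4: 3C, 1N → 0 + 1 = +1
C5: 2C, 1H, 1O → 0 − 1 + 1 = 0
The most oxidised carbon is C1 at +3.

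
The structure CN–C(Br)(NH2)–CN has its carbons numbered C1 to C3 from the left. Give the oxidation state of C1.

+3

C1 has one bond to C (0), a triple bond to N (3×+1 = +3).
Oxidation state = 0 + 3 = +3.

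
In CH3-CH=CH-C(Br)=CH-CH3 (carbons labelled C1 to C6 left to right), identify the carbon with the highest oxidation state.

Each bond to a more electronegative atom (O, N, halogen) counts +1, each bond to a less electronegative atom (H, metal, B, Si) counts −1, and each C–C bond counts 0. Tallying each carbon:
C1: 1C, 3H → 0 − 3 = -3
C2: 3C, 1H → 0 − 1 = -1
C3: 3C, 1H → 0 − 1 = -1
C4: 3C, 1Br → 0 + 1 = +1
C5: 3C, 1H → 0 − 1 = -1
C6: 1C, 3H → 0 − 3 = -3
The most oxidised carbon is C4 at +1.

C4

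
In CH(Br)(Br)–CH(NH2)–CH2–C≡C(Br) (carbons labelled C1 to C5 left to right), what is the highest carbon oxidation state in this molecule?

Each bond to a more electronegative atom (O, N, halogen) counts +1, each bond to a less electronegative atom (H, metal, B, Si) counts −1, and each C–C bond counts 0. Tallying each carbon:
C1: 1C, 1H, 2Br → 0 − 1 + 2 = +1
C2: 2C, 1H, 1N → 0 − 1 + 1 = 0
C3: 2C, 2H → 0 − 2 = -2
C4: 4C → 0 = 0
C5: 3C, 1Br → 0 + 1 = +1
The highest value is +1.

+1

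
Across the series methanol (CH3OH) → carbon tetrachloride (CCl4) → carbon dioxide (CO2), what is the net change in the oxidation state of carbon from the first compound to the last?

Carbon oxidation states along the series — methanol: -2, carbon tetrachloride: +4, carbon dioxide: +4.
Net change = +4 − (-2) = +6.

+6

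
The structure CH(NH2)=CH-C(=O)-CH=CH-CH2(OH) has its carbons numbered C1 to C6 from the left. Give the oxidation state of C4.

C4 has one bond to C (0), a double bond to C (2×0 = 0), one bond to H (-1).
Oxidation state = 0 + 0 − 1 = -1.

-1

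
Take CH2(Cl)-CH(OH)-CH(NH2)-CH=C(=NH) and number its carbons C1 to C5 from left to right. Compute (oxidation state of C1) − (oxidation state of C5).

-3

C1: 1C, 2H, 1Cl → 0 − 2 + 1 = -1
C5: 2C, 2N → 0 + 2 = +2
Difference: -1 − (+2) = -3.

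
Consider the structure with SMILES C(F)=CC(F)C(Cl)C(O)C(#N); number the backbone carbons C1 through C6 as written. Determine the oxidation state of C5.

Count +1 for every bond to an atom more electronegative than carbon and −1 for every bond to one less electronegative; C–C bonds are 0.
C5 has one bond to C (0), one bond to C (0), one bond to H (-1), one bond to O (+1).
Oxidation state = 0 + 0 − 1 + 1 = 0.

0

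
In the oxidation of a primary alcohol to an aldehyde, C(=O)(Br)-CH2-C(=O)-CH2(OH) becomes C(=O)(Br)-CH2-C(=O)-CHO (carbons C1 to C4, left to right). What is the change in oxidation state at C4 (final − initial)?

+2

Before: C4 has 1 bond to C, 2 bonds to H, 1 bond to O → oxidation state -1.
After: C4 has 1 bond to C, 1 bond to H, 2 bonds to O → oxidation state +1.
Δ = +1 − (-1) = +2, so this is an oxidation at C4.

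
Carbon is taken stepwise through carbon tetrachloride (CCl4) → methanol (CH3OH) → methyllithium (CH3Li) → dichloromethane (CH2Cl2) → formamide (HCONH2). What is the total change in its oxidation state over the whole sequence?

Carbon oxidation states along the series — carbon tetrachloride: +4, methanol: -2, methyllithium: -4, dichloromethane: 0, formamide: +2.
Net change = +2 − (+4) = -2.

-2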